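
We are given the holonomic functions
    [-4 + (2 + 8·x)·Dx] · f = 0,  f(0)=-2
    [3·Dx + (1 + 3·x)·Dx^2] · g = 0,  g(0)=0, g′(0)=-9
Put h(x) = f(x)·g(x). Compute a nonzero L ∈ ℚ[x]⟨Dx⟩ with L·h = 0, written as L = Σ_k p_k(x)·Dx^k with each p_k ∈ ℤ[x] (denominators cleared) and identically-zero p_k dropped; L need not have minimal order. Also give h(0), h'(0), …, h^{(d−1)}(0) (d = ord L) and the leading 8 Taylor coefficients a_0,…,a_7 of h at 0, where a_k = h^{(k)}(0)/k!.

f: a_k = -2, -4, 4, -8, 20, -56, 168, -528, …
g: a_k = 0, -9, 27/2, -27, 243/4, -729/5, 729/2, -6561/7, …
f·g: L₀ = L_f ⊗_s L_g, ord ≤ 1·2.
L = (6 + 12·x) + (-1 - 4·x)·Dx + (1 + 11·x + 40·x^2 + 48·x^3)·Dx^2  (order 2).
h: a_k = 0, 18, 9, -36, 225/2, -1737/5, 5436/5, -121122/35, …
ICs: h(0) = 0, h′(0) = 18.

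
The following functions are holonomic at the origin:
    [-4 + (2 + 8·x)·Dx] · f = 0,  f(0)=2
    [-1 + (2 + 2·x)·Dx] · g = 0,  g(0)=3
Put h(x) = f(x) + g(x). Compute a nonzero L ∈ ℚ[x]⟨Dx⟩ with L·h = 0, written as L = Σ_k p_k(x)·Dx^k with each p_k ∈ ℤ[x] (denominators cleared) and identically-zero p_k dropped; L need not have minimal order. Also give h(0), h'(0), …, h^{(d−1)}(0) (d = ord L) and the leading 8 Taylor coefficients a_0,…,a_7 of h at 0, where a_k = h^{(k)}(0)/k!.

L = -2 + (5 + 8·x)·Dx + (2 + 10·x + 8·x^2)·Dx^2  (order 2).
h: a_k = 5, 11/2, -35/8, 131/16, -2575/128, 14357/256, -172095/1024, 1081443/2048, …
ICs: h(0) = 5, h′(0) = 11/2.

f: a_k = 2, 4, -4, 8, -20, 56, -168, 528, …
g: a_k = 3, 3/2, -3/8, 3/16, -15/128, 21/256, -63/1024, 99/2048, …
L₀ := lclm(L_f,L_g); ord L₀ ≤ 1+1.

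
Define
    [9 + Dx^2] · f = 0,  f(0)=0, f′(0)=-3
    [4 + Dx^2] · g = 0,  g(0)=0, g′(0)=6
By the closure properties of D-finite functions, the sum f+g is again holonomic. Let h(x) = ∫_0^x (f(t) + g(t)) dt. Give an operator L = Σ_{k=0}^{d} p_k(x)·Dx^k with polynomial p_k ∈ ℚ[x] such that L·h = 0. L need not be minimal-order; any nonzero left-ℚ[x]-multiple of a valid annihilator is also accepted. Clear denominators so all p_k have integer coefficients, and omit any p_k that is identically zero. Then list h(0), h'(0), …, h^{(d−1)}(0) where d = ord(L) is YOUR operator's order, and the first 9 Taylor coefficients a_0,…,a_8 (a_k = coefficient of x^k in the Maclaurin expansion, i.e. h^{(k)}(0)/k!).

L = 36·Dx + 13·Dx^3 + Dx^5  (order 5).
h: a_k = 0, 0, 3/2, 0, 1/8, 0, -49/240, 0, 601/13440, …
ICs: h(0) = 0, h′(0) = 0, h′′(0) = 3, h′′′(0) = 0, h′′′′(0) = 3.

f: a_k = 0, -3, 0, 9/2, 0, -81/40, 0, 243/560, 0, …
g: a_k = 0, 6, 0, -4, 0, 4/5, 0, -8/105, 0, …
f+g: L₀ = lclm(L_f,L_g), ord ≤ 2+2.
h=∫₀ˣh₀: take L = L₀·Dx.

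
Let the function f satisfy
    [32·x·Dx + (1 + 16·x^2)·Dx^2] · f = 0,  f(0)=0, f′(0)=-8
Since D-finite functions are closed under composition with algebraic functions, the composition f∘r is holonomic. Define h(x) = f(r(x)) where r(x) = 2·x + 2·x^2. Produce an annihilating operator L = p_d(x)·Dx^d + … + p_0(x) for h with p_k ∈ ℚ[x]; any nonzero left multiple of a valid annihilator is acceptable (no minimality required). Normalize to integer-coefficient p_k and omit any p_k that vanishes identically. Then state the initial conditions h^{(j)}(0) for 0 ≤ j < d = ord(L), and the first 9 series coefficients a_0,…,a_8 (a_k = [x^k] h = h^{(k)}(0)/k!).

f: a_k = 0, -8, 0, 128/3, 0, -2048/5, 0, 32768/7, 0, …
f∘r: x↦r, Dx↦Dx/r' in L_f ⇒ L₀.
L = (-2 + 128·x + 512·x^2 + 768·x^3 + 384·x^4)·Dx + (1 + 2·x + 64·x^2 + 256·x^3 + 320·x^4 + 128·x^5)·Dx^2  (order 2).
h: a_k = 0, -16, -16, 1024/3, 1024, -60416/5, -195584/3, 3276800/7, 4063232, …
ICs: h(0) = 0, h′(0) = -16.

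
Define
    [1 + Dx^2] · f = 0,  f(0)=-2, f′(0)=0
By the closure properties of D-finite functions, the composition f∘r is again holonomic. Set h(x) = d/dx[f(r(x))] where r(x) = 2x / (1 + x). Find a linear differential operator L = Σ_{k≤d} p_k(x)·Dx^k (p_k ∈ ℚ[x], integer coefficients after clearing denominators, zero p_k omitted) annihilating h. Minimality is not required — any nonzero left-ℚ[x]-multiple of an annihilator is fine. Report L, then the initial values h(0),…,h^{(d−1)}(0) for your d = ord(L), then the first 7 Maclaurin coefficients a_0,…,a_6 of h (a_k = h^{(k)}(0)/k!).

f: a_k = -2, 0, 1, 0, -1/12, 0, 1/360, …
f∘r: x↦r, Dx↦Dx/r' in L_f ⇒ L₀.
Differentiate: ansatz ord ≤ ord L₀ ⇒ L.
L = (10 + 12·x + 6·x^2) + (6 + 18·x + 18·x^2 + 6·x^3)·Dx + (1 + 4·x + 6·x^2 + 4·x^3 + x^4)·Dx^2  (order 2).
h: a_k = 0, 8, -24, 128/3, -160/3, 616/15, 56/5, …
ICs: h(0) = 0, h′(0) = 8.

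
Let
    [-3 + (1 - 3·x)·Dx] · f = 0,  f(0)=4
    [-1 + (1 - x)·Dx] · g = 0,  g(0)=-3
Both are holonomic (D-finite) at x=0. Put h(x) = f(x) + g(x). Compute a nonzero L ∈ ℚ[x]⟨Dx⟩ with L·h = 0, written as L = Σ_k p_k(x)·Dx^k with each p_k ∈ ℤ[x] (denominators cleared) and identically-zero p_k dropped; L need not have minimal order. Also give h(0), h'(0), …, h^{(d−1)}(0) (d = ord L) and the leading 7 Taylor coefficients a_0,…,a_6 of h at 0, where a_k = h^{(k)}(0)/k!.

f: a_k = 4, 12, 36, 108, 324, 972, 2916, …
g: a_k = -3, -3, -3, -3, -3, -3, -3, …
f+g: L₀ = lclm(L_f,L_g), ord ≤ 1+1.
L = -6 + (8 - 12·x)·Dx + (-1 + 4·x - 3·x^2)·Dx^2  (order 2).
h: a_k = 1, 9, 33, 105, 321, 969, 2913, …
ICs: h(0) = 1, h′(0) = 9.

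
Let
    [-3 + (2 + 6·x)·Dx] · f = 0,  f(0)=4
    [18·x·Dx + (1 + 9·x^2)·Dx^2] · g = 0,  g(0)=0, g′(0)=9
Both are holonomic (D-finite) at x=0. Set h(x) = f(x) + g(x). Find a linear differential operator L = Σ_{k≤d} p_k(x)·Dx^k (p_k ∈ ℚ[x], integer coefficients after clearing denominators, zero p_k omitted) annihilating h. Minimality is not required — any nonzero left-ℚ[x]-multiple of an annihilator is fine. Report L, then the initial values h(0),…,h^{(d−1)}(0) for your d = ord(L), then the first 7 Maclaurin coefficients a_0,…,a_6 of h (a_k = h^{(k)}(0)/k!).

f: a_k = 4, 6, -9/2, 27/4, -405/32, 1701/64, -15309/256, …
g: a_k = 0, 9, 0, -27, 0, 729/5, 0, …
h₀=f+g: left-lcm gives L₀, ord ≤ 3.
L = (-36 - 270·x + 972·x^2 + 1458·x^3)·Dx + (-33 - 144·x + 270·x^2 + 3888·x^3 + 5103·x^4)·Dx^2 + (-2 + 18·x + 108·x^2 + 324·x^3 + 1134·x^4 + 1458·x^5)·Dx^3  (order 3).
h: a_k = 4, 15, -9/2, -81/4, -405/32, 55161/320, -15309/256, …
ICs: h(0) = 4, h′(0) = 15, h′′(0) = -9.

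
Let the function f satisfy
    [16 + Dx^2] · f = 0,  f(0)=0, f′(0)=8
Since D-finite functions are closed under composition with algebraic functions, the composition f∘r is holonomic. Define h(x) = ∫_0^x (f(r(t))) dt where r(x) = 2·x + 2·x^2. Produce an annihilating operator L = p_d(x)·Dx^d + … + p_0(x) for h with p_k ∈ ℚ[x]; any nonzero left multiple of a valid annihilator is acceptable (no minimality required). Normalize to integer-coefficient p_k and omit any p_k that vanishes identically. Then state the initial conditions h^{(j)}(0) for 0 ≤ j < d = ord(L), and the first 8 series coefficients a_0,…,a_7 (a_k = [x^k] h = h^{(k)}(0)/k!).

f: a_k = 0, 8, 0, -64/3, 0, 256/15, 0, -2048/315, …
h₀=f(r): pull back L_f along r ⇒ L₀.
∫: right-multiply L₀ by Dx.
L = (64 + 384·x + 768·x^2 + 512·x^3)·Dx - 2·Dx^2 + (1 + 2·x)·Dx^3  (order 3).
h: a_k = 0, 0, 8, 16/3, -128/3, -512/5, 256/45, 2560/7, …
ICs: h(0) = 0, h′(0) = 0, h′′(0) = 16.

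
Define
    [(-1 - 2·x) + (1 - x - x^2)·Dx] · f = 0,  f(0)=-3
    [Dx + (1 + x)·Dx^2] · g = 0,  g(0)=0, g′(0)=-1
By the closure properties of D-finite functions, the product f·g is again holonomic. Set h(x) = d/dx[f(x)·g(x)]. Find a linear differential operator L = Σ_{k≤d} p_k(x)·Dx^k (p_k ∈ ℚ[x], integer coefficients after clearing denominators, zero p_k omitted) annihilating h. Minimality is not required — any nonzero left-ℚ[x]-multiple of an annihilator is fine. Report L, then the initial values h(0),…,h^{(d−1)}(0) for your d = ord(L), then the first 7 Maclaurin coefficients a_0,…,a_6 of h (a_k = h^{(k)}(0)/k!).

L = (26 + 54·x + 36·x^2) + (7 + 37·x + 60·x^2 + 28·x^3)·Dx + (-3 - 4·x + 6·x^2 + 11·x^3 + 4·x^4)·Dx^2  (order 2).
h: a_k = 3, 3, 33/2, 25, 247/4, 543/5, 4323/20, …
ICs: h(0) = 3, h′(0) = 3.

f: a_k = -3, -3, -6, -9, -15, -24, -39, …
g: a_k = 0, -1, 1/2, -1/3, 1/4, -1/5, 1/6, …
h₀=f·g: eliminate ⇒ L₀, order ≤ 1·2.
h₀' ⇒ L via d/dx closure of L₀.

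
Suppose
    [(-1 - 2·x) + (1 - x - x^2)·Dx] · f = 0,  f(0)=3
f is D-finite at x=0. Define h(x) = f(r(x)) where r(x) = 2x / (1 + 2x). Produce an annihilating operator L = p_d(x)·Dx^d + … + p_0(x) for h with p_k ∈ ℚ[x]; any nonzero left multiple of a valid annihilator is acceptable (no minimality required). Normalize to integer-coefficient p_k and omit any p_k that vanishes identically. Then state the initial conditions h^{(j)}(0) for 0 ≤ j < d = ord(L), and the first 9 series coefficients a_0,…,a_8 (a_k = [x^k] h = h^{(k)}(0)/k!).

f: a_k = 3, 3, 6, 9, 15, 24, 39, 63, 102, …
L₀ from L_f via x↦r, Dx↦r'^{-1}Dx.
L = (2 + 12·x) + (-1 - 4·x + 8·x^3)·Dx  (order 1).
h: a_k = 3, 6, 12, 0, 48, -96, 384, -1152, 3840, …
ICs: h(0) = 3.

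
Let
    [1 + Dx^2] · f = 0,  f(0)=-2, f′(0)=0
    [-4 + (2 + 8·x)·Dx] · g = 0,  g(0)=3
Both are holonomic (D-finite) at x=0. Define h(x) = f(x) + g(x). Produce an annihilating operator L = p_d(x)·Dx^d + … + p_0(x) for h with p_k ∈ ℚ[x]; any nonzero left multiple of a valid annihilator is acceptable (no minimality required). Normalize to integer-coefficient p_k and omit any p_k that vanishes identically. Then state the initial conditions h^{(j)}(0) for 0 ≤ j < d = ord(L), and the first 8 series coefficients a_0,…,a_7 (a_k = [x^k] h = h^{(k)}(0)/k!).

f: a_k = -2, 0, 1, 0, -1/12, 0, 1/360, 0, …
g: a_k = 3, 6, -6, 12, -30, 84, -252, 792, …
Weyl lclm of L_f,L_g ⇒ L₀ (ord ≤ 3).
L = (-26 - 16·x - 32·x^2) + (-3 - 4·x + 48·x^2 + 64·x^3)·Dx + (-26 - 16·x - 32·x^2)·Dx^2 + (-3 - 4·x + 48·x^2 + 64·x^3)·Dx^3  (order 3).
h: a_k = 1, 6, -5, 12, -361/12, 84, -90719/360, 792, …
ICs: h(0) = 1, h′(0) = 6, h′′(0) = -10.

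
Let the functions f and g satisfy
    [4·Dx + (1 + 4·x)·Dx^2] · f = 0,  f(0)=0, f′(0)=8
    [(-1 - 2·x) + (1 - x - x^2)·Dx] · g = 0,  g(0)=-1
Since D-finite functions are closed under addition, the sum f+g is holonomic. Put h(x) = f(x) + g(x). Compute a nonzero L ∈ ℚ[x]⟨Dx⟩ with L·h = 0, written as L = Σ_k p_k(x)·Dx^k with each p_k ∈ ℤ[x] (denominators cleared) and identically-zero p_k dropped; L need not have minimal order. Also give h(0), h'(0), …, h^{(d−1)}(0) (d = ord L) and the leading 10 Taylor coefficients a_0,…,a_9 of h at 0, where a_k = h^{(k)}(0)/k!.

f: a_k = 0, 8, -16, 128/3, -128, 2048/5, -4096/3, 32768/7, -16384, 524288/9, …
g: a_k = -1, -1, -2, -3, -5, -8, -13, -21, -34, -55, …
f+g: L₀ = lclm(L_f,L_g), ord ≤ 2+1.
L = (-100 - 272·x - 392·x^2 - 144·x^3 - 96·x^4)·Dx + (7 - 96·x - 434·x^2 - 540·x^3 - 304·x^4 - 160·x^5)·Dx^2 + (4 + 25·x + 28·x^2 - 46·x^3 - 73·x^4 - 76·x^5 - 32·x^6)·Dx^3  (order 3).
h: a_k = -1, 7, -18, 119/3, -133, 2008/5, -4135/3, 32621/7, -16418, 523793/9, …
ICs: h(0) = -1, h′(0) = 7, h′′(0) = -36.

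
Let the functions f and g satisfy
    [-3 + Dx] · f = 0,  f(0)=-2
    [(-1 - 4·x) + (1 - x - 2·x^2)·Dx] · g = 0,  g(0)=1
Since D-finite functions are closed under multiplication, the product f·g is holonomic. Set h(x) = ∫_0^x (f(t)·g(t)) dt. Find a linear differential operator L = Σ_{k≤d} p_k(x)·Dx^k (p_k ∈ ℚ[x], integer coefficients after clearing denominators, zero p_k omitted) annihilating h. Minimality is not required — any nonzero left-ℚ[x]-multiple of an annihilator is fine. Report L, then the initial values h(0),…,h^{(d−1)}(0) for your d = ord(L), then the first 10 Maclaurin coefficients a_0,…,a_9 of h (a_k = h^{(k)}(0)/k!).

L = (4 + x - 6·x^2)·Dx + (-1 + x + 2·x^2)·Dx^2  (order 2).
h: a_k = 0, -2, -4, -7, -23/2, -379/20, -159/5, -15293/280, -107071/1120, -1142227/6720, …
ICs: h(0) = 0, h′(0) = -2.

f: a_k = -2, -6, -9, -9, -27/4, -81/20, -81/40, -243/280, -729/2240, -243/2240, …
g: a_k = 1, 1, 3, 5, 11, 21, 43, 85, 171, 341, …
f·g: L₀ = L_f ⊗_s L_g, ord ≤ 1·1.
Integrate: L := L₀·Dx.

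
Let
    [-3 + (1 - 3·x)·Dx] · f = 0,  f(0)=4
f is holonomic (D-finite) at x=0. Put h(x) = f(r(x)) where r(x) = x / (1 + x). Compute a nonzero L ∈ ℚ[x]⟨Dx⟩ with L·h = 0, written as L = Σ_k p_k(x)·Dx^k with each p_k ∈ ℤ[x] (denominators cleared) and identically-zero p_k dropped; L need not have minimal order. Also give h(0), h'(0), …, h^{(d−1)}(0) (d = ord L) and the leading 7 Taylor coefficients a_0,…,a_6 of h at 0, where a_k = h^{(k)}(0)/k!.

L = 3 + (-1 + x + 2·x^2)·Dx  (order 1).
h: a_k = 4, 12, 24, 48, 96, 192, 384, …
ICs: h(0) = 4.

f: a_k = 4, 12, 36, 108, 324, 972, 2916, …
h₀=f(r): pull back L_f along r ⇒ L₀.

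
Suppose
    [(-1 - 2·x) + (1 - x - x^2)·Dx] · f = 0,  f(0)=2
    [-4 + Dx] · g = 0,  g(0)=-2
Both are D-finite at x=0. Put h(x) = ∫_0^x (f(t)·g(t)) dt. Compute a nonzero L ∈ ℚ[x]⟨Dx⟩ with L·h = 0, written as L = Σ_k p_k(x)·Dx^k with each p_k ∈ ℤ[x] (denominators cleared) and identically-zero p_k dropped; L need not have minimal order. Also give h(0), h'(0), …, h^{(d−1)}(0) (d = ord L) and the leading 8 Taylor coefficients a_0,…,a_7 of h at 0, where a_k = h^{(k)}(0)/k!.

f: a_k = 2, 2, 4, 6, 10, 16, 26, 42, …
g: a_k = -2, -8, -16, -64/3, -64/3, -256/15, -512/45, -2048/315, …
Product ⇒ symmetric product L₀, ord ≤ 1.
h=∫₀ˣh₀: take L = L₀·Dx.
L = (5 - 2·x - 4·x^2)·Dx + (-1 + x + x^2)·Dx^2  (order 2).
h: a_k = 0, -4, -10, -56/3, -89/3, -652/15, -2776/45, -5492/63, …
ICs: h(0) = 0, h′(0) = -4.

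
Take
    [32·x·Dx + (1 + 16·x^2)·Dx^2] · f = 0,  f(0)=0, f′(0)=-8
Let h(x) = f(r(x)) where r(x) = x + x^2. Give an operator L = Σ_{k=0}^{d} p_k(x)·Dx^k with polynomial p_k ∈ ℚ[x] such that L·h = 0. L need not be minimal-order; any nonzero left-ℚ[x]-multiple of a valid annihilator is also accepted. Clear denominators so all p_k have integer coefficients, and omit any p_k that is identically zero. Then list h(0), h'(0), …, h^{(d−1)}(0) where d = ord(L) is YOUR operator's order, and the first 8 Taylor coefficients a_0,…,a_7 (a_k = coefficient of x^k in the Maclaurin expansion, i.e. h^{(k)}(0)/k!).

L = (-2 + 32·x + 128·x^2 + 192·x^3 + 96·x^4)·Dx + (1 + 2·x + 16·x^2 + 64·x^3 + 80·x^4 + 32·x^5)·Dx^2  (order 2).
h: a_k = 0, -8, -8, 128/3, 128, -1408/5, -6016/3, 4096/7, …
ICs: h(0) = 0, h′(0) = -8.

f: a_k = 0, -8, 0, 128/3, 0, -2048/5, 0, 32768/7, …
f∘r: x↦r, Dx↦Dx/r' in L_f ⇒ L₀.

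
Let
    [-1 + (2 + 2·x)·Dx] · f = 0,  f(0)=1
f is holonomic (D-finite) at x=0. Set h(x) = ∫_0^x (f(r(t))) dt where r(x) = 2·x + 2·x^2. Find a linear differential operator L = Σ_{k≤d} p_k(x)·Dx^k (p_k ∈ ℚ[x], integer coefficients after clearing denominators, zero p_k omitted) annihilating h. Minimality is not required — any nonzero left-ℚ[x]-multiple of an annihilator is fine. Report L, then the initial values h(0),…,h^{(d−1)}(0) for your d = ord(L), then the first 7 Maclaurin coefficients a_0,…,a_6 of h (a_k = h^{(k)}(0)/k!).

L = (-1 - 2·x)·Dx + (1 + 2·x + 2·x^2)·Dx^2  (order 2).
h: a_k = 0, 1, 1/2, 1/6, -1/8, 3/40, -1/48, …
ICs: h(0) = 0, h′(0) = 1.

f: a_k = 1, 1/2, -1/8, 1/16, -5/128, 7/256, -21/1024, …
h₀=f(r): pull back L_f along r ⇒ L₀.
∫: right-multiply L₀ by Dx.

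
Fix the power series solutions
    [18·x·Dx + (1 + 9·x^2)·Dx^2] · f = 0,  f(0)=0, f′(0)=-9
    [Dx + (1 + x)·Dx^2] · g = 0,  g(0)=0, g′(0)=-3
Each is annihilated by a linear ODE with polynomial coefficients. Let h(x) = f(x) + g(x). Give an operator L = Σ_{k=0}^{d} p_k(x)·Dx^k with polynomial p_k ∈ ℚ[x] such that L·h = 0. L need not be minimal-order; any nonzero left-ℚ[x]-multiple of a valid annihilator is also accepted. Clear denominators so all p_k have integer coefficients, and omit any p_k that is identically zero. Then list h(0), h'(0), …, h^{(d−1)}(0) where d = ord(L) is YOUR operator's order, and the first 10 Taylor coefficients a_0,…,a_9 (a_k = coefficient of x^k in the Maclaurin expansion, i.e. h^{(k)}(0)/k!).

L = (-18 - 54·x + 486·x^2 + 162·x^3)·Dx + (-20 - 36·x + 432·x^2 + 972·x^3 + 324·x^4)·Dx^2 + (-1 + 17·x + 18·x^2 + 162·x^3 + 243·x^4 + 81·x^5)·Dx^3  (order 3).
h: a_k = 0, -12, 3/2, 26, 3/4, -732/5, 1/2, 6558/7, 3/8, -19684/3, …
ICs: h(0) = 0, h′(0) = -12, h′′(0) = 3.

f: a_k = 0, -9, 0, 27, 0, -729/5, 0, 6561/7, 0, -6561, …
g: a_k = 0, -3, 3/2, -1, 3/4, -3/5, 1/2, -3/7, 3/8, -1/3, …
f+g: L₀ = lclm(L_f,L_g), ord ≤ 2+2.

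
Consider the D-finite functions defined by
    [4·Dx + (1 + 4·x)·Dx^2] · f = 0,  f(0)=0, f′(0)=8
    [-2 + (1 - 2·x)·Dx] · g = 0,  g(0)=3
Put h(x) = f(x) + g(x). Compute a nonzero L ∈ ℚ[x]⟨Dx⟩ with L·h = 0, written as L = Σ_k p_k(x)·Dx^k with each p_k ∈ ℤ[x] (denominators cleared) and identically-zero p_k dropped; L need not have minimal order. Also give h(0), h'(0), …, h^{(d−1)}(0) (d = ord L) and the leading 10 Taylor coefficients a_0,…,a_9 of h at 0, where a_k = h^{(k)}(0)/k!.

f: a_k = 0, 8, -16, 128/3, -128, 2048/5, -4096/3, 32768/7, -16384, 524288/9, …
g: a_k = 3, 6, 12, 24, 48, 96, 192, 384, 768, 1536, …
h₀=f+g: left-lcm gives L₀, ord ≤ 3.
L = (-28 - 16·x)·Dx + (1 - 40·x - 32·x^2)·Dx^2 + (1 + 3·x - 6·x^2 - 8·x^3)·Dx^3  (order 3).
h: a_k = 3, 14, -4, 200/3, -80, 2528/5, -3520/3, 35456/7, -15616, 538112/9, …
ICs: h(0) = 3, h′(0) = 14, h′′(0) = -8.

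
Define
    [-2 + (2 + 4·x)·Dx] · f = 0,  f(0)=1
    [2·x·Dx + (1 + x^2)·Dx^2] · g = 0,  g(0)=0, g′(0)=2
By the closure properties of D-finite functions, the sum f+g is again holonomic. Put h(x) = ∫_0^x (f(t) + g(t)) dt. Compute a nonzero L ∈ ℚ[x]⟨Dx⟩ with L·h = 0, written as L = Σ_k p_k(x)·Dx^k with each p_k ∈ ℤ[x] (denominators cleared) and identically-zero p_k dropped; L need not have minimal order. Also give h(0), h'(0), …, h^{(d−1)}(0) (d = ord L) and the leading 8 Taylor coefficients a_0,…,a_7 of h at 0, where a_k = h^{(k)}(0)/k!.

f: a_k = 1, 1, -1/2, 1/2, -5/8, 7/8, -21/16, 33/16, …
g: a_k = 0, 2, 0, -2/3, 0, 2/5, 0, -2/7, …
Weyl lclm of L_f,L_g ⇒ L₀ (ord ≤ 3).
h=∫h₀ ⇒ L = L₀·Dx.
L = (-2 - 10·x + 6·x^2 + 6·x^3)·Dx^2 + (-5 - 8·x - 8·x^2 + 24·x^3 + 21·x^4)·Dx^3 + (-1 + 6·x^2 + 6·x^3 + 7·x^4 + 6·x^5)·Dx^4  (order 4).
h: a_k = 0, 1, 3/2, -1/6, -1/24, -1/8, 17/80, -3/16, …
ICs: h(0) = 0, h′(0) = 1, h′′(0) = 3, h′′′(0) = -1.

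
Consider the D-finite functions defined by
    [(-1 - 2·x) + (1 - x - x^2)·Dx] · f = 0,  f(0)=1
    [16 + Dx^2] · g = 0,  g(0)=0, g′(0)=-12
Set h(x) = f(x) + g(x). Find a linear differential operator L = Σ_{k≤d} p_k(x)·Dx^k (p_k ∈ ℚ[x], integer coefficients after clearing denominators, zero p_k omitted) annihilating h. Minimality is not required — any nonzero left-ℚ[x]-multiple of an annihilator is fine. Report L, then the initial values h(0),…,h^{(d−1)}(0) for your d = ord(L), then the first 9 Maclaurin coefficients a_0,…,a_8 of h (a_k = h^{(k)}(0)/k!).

L = (272 + 384·x - 352·x^2 + 192·x^3 + 640·x^4 + 256·x^5) + (-160 + 368·x + 32·x^2 - 544·x^3 + 48·x^4 + 384·x^5 + 128·x^6)·Dx + (17 + 24·x - 22·x^2 + 12·x^3 + 40·x^4 + 16·x^5)·Dx^2 + (-10 + 23·x + 2·x^2 - 34·x^3 + 3·x^4 + 24·x^5 + 8·x^6)·Dx^3  (order 3).
h: a_k = 1, -11, 2, 35, 5, -88/5, 13, 3229/105, 34, …
ICs: h(0) = 1, h′(0) = -11, h′′(0) = 4.

f: a_k = 1, 1, 2, 3, 5, 8, 13, 21, 34, …
g: a_k = 0, -12, 0, 32, 0, -128/5, 0, 1024/105, 0, …
f+g: L₀ = lclm(L_f,L_g), ord ≤ 1+2.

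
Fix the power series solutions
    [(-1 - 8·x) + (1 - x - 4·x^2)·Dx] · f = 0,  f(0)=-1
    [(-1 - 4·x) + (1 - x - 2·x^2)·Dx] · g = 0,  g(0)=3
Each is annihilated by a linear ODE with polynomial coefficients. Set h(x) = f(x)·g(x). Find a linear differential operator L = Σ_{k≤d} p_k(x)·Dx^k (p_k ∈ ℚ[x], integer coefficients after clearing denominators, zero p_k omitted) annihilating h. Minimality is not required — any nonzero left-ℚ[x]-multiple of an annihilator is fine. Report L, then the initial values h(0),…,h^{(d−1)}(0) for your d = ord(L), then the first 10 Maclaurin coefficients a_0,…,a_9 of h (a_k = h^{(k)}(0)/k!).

L = (-2 - 10·x + 18·x^2 + 32·x^3) + (1 - 2·x - 5·x^2 + 6·x^3 + 8·x^4)·Dx  (order 1).
h: a_k = -3, -6, -27, -66, -207, -534, -1491, -3882, -10359, -26910, …
ICs: h(0) = -3.

f: a_k = -1, -1, -5, -9, -29, -65, -181, -441, -1165, -2929, …
g: a_k = 3, 3, 9, 15, 33, 63, 129, 255, 513, 1023, …
Sym-product of L_f,L_g gives L₀ (≤ ord 1).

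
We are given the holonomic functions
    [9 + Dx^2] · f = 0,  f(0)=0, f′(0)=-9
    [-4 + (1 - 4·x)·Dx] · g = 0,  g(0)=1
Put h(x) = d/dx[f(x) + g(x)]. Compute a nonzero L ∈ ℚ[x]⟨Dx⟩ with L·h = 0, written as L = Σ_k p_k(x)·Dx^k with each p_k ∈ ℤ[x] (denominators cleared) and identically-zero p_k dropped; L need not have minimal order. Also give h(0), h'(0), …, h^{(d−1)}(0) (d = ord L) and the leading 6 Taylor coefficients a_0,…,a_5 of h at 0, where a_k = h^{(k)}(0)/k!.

L = (4824 - 1728·x + 3456·x^2) + (-315 + 1476·x - 1296·x^2 + 1728·x^3)·Dx + (536 - 192·x + 384·x^2)·Dx^2 + (-35 + 164·x - 144·x^2 + 192·x^3)·Dx^3  (order 3).
h: a_k = -5, 32, 465/2, 1024, 40717/8, 24576, …
ICs: h(0) = -5, h′(0) = 32, h′′(0) = 465.

f: a_k = 0, -9, 0, 27/2, 0, -243/40, …
g: a_k = 1, 4, 16, 64, 256, 1024, …
L₀ := lclm(L_f,L_g); ord L₀ ≤ 2+1.
Derive L from L₀ (diff closure).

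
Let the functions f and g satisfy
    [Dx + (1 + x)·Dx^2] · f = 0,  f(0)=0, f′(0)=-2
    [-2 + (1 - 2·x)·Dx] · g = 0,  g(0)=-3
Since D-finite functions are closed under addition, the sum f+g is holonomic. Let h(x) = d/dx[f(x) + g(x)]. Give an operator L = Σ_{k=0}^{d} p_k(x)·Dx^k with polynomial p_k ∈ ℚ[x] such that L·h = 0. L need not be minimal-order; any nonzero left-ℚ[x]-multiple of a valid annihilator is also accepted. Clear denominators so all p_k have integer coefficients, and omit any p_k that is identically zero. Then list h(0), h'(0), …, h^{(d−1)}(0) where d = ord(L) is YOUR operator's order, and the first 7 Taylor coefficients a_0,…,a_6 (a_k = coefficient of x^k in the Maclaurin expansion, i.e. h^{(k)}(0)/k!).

f: a_k = 0, -2, 1, -2/3, 1/2, -2/5, 1/3, …
g: a_k = -3, -6, -12, -24, -48, -96, -192, …
f+g: L₀ = lclm(L_f,L_g), ord ≤ 2+1.
Differentiate: ansatz ord ≤ ord L₀ ⇒ L.
L = (-32 - 8·x) + (-22 - 56·x - 16·x^2)·Dx + (5 - 3·x - 12·x^2 - 4·x^3)·Dx^2  (order 2).
h: a_k = -8, -22, -74, -190, -482, -1150, -2690, …
ICs: h(0) = -8, h′(0) = -22.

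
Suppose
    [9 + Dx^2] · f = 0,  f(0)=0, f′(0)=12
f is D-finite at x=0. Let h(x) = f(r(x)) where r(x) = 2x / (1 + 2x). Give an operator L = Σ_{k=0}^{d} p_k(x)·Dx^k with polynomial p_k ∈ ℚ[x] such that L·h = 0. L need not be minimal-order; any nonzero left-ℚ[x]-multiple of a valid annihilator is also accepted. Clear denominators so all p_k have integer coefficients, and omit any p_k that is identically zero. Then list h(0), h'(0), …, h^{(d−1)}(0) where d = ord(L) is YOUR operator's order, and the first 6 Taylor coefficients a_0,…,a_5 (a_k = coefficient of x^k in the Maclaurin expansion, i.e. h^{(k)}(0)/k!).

L = 36 + (4 + 24·x + 48·x^2 + 32·x^3)·Dx + (1 + 8·x + 24·x^2 + 32·x^3 + 16·x^4)·Dx^2  (order 2).
h: a_k = 0, 24, -48, -48, 672, -14064/5, …
ICs: h(0) = 0, h′(0) = 24.

f: a_k = 0, 12, 0, -18, 0, 81/10, …
f∘r: x↦r, Dx↦Dx/r' in L_f ⇒ L₀.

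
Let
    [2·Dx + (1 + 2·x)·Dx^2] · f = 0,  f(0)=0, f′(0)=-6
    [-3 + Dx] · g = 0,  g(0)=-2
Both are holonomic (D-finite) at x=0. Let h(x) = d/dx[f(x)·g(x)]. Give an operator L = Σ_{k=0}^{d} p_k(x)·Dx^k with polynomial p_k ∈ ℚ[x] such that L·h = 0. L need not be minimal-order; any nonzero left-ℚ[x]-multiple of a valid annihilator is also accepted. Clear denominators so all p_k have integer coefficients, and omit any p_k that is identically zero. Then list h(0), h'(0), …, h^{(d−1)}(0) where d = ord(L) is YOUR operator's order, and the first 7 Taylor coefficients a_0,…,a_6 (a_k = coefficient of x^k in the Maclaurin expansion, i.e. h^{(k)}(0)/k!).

L = (15 + 36·x + 108·x^2) + (-8 - 36·x - 72·x^2)·Dx + (1 + 8·x + 12·x^2)·Dx^2  (order 2).
h: a_k = 12, 48, 102, 96, 249/2, -6, 3411/20, …
ICs: h(0) = 12, h′(0) = 48.

f: a_k = 0, -6, 6, -8, 12, -96/5, 32, …
g: a_k = -2, -6, -9, -9, -27/4, -81/20, -81/40, …
Sym-product of L_f,L_g gives L₀ (≤ ord 2).
h=h₀': d/dx-closure on L₀ ⇒ L.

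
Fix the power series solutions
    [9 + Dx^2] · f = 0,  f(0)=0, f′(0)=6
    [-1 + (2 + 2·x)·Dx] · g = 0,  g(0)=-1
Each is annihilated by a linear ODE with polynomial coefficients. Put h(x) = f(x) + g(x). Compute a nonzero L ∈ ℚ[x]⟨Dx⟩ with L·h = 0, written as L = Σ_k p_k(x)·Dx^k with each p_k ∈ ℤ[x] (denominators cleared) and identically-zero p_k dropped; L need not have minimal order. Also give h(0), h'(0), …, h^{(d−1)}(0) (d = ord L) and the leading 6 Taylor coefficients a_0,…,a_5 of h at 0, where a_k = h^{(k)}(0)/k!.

f: a_k = 0, 6, 0, -9, 0, 81/20, …
g: a_k = -1, -1/2, 1/8, -1/16, 5/128, -7/256, …
Weyl lclm of L_f,L_g ⇒ L₀ (ord ≤ 3).
L = (-351 - 648·x - 324·x^2) + (630 + 1926·x + 1944·x^2 + 648·x^3)·Dx + (-39 - 72·x - 36·x^2)·Dx^2 + (70 + 214·x + 216·x^2 + 72·x^3)·Dx^3  (order 3).
h: a_k = -1, 11/2, 1/8, -145/16, 5/128, 5149/1280, …
ICs: h(0) = -1, h′(0) = 11/2, h′′(0) = 1/4.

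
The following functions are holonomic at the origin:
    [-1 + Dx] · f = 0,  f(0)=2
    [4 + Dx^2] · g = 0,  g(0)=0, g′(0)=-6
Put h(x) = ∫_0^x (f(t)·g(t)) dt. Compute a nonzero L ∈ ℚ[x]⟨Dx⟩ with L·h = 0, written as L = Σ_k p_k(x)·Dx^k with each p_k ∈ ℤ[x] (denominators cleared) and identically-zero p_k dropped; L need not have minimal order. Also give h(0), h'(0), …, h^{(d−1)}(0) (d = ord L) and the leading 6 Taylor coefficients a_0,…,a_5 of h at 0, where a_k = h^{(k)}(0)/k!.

L = 5·Dx - 2·Dx^2 + Dx^3  (order 3).
h: a_k = 0, 0, -6, -4, 1/2, 6/5, …
ICs: h(0) = 0, h′(0) = 0, h′′(0) = -12.

f: a_k = 2, 2, 1, 1/3, 1/12, 1/60, …
g: a_k = 0, -6, 0, 4, 0, -4/5, …
f·g: L₀ = L_f ⊗_s L_g, ord ≤ 1·2.
Integrate: L := L₀·Dx.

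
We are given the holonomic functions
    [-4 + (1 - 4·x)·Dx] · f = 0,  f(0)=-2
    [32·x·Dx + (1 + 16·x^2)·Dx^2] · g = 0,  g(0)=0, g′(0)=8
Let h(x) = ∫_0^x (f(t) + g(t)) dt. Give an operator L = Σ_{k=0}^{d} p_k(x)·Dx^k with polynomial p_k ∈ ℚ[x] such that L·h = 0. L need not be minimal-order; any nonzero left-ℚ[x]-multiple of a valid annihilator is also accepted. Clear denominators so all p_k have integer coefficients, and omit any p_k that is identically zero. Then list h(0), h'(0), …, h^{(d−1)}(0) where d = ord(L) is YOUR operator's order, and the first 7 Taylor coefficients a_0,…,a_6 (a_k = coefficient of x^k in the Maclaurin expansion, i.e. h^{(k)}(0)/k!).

f: a_k = -2, -8, -32, -128, -512, -2048, -8192, …
g: a_k = 0, 8, 0, -128/3, 0, 2048/5, 0, …
L₀ := lclm(L_f,L_g); ord L₀ ≤ 1+2.
∫: right-multiply L₀ by Dx.
L = (-32 + 512·x + 1536·x^2)·Dx^2 + (16 - 32·x + 256·x^2 + 1536·x^3)·Dx^3 + (-1 + 256·x^4)·Dx^4  (order 4).
h: a_k = 0, -2, 0, -32/3, -128/3, -512/5, -4096/15, …
ICs: h(0) = 0, h′(0) = -2, h′′(0) = 0, h′′′(0) = -64.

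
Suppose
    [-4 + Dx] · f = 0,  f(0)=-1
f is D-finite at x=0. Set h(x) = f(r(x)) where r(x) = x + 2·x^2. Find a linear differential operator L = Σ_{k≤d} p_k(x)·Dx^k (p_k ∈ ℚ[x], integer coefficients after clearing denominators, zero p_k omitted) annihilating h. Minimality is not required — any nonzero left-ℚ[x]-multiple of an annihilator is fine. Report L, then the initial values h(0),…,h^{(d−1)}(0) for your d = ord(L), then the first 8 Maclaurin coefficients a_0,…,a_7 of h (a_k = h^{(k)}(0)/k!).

f: a_k = -1, -4, -8, -32/3, -32/3, -128/15, -256/45, -1024/315, …
h₀=f(r): pull back L_f along r ⇒ L₀.
L = (-4 - 16·x) + Dx  (order 1).
h: a_k = -1, -4, -16, -128/3, -320/3, -3328/15, -19456/45, -237568/315, …
ICs: h(0) = -1.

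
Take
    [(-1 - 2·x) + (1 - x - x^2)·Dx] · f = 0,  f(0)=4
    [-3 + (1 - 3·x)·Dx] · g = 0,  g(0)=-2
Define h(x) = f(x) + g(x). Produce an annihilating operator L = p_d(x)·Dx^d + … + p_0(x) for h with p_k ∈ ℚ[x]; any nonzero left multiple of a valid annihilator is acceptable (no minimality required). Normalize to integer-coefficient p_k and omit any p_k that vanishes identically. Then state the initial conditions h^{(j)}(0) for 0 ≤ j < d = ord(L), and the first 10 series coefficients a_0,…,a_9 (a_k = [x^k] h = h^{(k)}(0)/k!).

L = (-6 - 36·x + 18·x^2 - 18·x^3) + (14 - 18·x - 24·x^2 + 18·x^3 - 36·x^4)·Dx + (-2 + 10·x - 15·x^2 + 10·x^3 - 9·x^5)·Dx^2  (order 2).
h: a_k = 2, -2, -10, -42, -142, -454, -1406, -4290, -12986, -39146, …
ICs: h(0) = 2, h′(0) = -2.

f: a_k = 4, 4, 8, 12, 20, 32, 52, 84, 136, 220, …
g: a_k = -2, -6, -18, -54, -162, -486, -1458, -4374, -13122, -39366, …
Weyl lclm of L_f,L_g ⇒ L₀ (ord ≤ 2).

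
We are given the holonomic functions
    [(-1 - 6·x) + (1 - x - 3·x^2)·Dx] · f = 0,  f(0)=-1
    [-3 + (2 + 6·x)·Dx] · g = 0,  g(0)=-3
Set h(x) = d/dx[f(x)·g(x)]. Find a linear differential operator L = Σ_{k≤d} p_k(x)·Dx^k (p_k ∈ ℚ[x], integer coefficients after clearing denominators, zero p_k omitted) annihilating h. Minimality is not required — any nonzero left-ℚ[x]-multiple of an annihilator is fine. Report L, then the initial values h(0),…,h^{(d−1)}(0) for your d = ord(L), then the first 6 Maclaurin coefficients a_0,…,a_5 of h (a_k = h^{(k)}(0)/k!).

L = (35 + 378·x + 1053·x^2 + 1350·x^3 + 1215·x^4) + (-10 - 50·x - 54·x^2 + 162·x^3 + 594·x^4 + 486·x^5)·Dx  (order 1).
h: a_k = 15/2, 105/4, 1953/16, 9033/32, 272085/256, 1165599/512, …
ICs: h(0) = 15/2.

f: a_k = -1, -1, -4, -7, -19, -40, …
g: a_k = -3, -9/2, 27/8, -81/16, 1215/128, -5103/256, …
Sym-product of L_f,L_g gives L₀ (≤ ord 1).
h=h₀': d/dx-closure on L₀ ⇒ L.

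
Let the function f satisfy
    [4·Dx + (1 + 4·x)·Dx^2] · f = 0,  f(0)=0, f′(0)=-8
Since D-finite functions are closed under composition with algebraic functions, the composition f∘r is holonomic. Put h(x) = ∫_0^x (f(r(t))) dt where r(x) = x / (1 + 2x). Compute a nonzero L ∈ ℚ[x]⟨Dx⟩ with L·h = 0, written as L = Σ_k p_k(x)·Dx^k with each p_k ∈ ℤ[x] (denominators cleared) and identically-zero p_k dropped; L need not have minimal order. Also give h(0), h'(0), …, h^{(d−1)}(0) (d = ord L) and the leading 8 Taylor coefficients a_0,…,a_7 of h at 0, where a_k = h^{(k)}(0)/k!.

f: a_k = 0, -8, 16, -128/3, 128, -2048/5, 4096/3, -32768/7, …
f∘r: x↦r, Dx↦Dx/r' in L_f ⇒ L₀.
Integrate: L := L₀·Dx.
L = (8 + 24·x)·Dx^2 + (1 + 8·x + 12·x^2)·Dx^3  (order 3).
h: a_k = 0, 0, -4, 32/3, -104/3, 128, -7744/15, 6656/3, …
ICs: h(0) = 0, h′(0) = 0, h′′(0) = -8.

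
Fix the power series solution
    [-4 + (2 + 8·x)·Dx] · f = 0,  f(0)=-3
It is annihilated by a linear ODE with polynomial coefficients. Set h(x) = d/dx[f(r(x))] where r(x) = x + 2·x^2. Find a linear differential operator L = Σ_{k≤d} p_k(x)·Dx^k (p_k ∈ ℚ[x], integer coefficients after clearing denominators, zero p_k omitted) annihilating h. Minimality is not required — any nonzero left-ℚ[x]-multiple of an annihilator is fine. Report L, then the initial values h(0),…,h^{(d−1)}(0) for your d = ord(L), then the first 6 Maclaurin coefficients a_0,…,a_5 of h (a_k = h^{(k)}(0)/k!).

L = 2 + (-1 - 8·x - 24·x^2 - 32·x^3)·Dx  (order 1).
h: a_k = -6, -12, 36, -72, 60, 216, …
ICs: h(0) = -6.

f: a_k = -3, -6, 6, -12, 30, -84, …
h₀=f(r): pull back L_f along r ⇒ L₀.
h=h₀': d/dx-closure on L₀ ⇒ L.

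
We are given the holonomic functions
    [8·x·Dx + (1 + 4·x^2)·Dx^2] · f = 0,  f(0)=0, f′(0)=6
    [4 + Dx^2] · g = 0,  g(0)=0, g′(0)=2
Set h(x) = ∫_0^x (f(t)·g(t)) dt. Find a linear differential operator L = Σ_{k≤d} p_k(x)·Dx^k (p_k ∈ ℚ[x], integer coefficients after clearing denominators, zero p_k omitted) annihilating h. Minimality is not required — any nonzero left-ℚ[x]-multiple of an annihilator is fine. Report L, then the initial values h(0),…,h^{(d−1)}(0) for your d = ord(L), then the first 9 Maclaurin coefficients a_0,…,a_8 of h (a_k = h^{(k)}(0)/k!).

L = (80 + 832·x^2 + 1408·x^4 + 2048·x^6 + 2048·x^8)·Dx + (96·x + 640·x^3 + 1536·x^5 + 2048·x^7)·Dx^2 + (24 + 256·x^2 + 576·x^4 + 1024·x^6 + 1024·x^8)·Dx^3 + (24·x + 160·x^3 + 384·x^5 + 512·x^7)·Dx^4 + (1 + 12·x^2 + 56·x^4 + 128·x^6 + 128·x^8)·Dx^5  (order 5).
h: a_k = 0, 0, 0, 4, 0, -24/5, 0, 152/21, 0, …
ICs: h(0) = 0, h′(0) = 0, h′′(0) = 0, h′′′(0) = 24, h′′′′(0) = 0.

f: a_k = 0, 6, 0, -8, 0, 96/5, 0, -384/7, 0, …
g: a_k = 0, 2, 0, -4/3, 0, 4/15, 0, -8/315, 0, …
Sym-product of L_f,L_g gives L₀ (≤ ord 4).
h=∫h₀ ⇒ L = L₀·Dx.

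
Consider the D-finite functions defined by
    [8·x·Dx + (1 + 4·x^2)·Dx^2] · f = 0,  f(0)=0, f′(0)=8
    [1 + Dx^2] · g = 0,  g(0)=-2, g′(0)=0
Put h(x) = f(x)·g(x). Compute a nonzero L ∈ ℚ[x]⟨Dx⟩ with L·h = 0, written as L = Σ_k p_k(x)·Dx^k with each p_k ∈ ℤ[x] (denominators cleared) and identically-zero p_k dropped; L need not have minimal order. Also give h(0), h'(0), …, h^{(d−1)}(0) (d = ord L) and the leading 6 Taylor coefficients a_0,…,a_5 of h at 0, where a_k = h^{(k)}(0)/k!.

L = (85 + 944·x^2 + 416·x^4 + 256·x^6 + 256·x^8) + (144·x + 704·x^3 + 768·x^5 + 1024·x^7)·Dx + (90 + 992·x^2 + 576·x^4 + 512·x^6 + 512·x^8)·Dx^2 + (144·x + 704·x^3 + 768·x^5 + 1024·x^7)·Dx^3 + (5 + 48·x^2 + 160·x^4 + 256·x^6 + 256·x^8)·Dx^4  (order 4).
h: a_k = 0, -16, 0, 88/3, 0, -938/15, …
ICs: h(0) = 0, h′(0) = -16, h′′(0) = 0, h′′′(0) = 176.

f: a_k = 0, 8, 0, -32/3, 0, 128/5, …
g: a_k = -2, 0, 1, 0, -1/12, 0, …
Product ⇒ symmetric product L₀, ord ≤ 4.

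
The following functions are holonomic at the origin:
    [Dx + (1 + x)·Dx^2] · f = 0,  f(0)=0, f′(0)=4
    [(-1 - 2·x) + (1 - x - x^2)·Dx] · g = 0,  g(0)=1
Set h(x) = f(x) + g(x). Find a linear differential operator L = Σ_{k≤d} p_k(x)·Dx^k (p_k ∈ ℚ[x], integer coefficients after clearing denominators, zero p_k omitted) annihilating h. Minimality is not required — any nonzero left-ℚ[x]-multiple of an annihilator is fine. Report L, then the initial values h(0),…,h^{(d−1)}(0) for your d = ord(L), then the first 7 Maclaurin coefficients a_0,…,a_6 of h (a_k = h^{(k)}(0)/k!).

f: a_k = 0, 4, -2, 4/3, -1, 4/5, -2/3, …
g: a_k = 1, 1, 2, 3, 5, 8, 13, …
Sum ⇒ L₀ = lclm(L_f,L_g) in ℚ(x)⟨Dx⟩.
L = (-26 - 70·x - 76·x^2 - 36·x^3 - 12·x^4)·Dx + (-16 - 84·x - 160·x^2 - 144·x^3 - 74·x^4 - 20·x^5)·Dx^2 + (5 + 11·x - x^2 - 23·x^3 - 29·x^4 - 17·x^5 - 4·x^6)·Dx^3  (order 3).
h: a_k = 1, 5, 0, 13/3, 4, 44/5, 37/3, …
ICs: h(0) = 1, h′(0) = 5, h′′(0) = 0.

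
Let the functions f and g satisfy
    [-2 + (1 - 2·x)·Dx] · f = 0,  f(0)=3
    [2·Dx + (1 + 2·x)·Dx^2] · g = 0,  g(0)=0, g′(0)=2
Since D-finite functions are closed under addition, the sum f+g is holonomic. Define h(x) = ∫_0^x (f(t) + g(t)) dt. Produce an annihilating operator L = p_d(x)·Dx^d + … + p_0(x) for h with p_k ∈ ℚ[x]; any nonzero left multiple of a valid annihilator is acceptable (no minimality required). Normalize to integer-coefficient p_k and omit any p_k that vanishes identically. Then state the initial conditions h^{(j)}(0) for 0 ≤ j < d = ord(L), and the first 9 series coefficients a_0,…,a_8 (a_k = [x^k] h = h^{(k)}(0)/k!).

L = (40 + 16·x)·Dx^2 + (8 + 64·x + 32·x^2)·Dx^3 + (-3 - 2·x + 12·x^2 + 8·x^3)·Dx^4  (order 4).
h: a_k = 0, 3, 4, 10/3, 20/3, 44/5, 256/15, 544/21, 352/7, …
ICs: h(0) = 0, h′(0) = 3, h′′(0) = 8, h′′′(0) = 20.

f: a_k = 3, 6, 12, 24, 48, 96, 192, 384, 768, …
g: a_k = 0, 2, -2, 8/3, -4, 32/5, -32/3, 128/7, -32, …
Weyl lclm of L_f,L_g ⇒ L₀ (ord ≤ 3).
h=∫h₀ ⇒ L = L₀·Dx.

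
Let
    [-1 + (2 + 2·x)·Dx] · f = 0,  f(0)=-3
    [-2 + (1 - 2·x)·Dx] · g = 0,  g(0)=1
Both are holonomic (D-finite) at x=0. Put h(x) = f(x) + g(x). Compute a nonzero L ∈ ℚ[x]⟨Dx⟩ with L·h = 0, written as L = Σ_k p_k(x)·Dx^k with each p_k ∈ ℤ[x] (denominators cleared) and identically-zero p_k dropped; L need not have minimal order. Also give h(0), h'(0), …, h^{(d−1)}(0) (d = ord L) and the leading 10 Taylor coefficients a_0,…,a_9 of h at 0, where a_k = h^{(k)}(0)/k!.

L = (6 + 4·x) + (-11 - 20·x - 12·x^2)·Dx + (2 + 2·x - 8·x^2 - 8·x^3)·Dx^2  (order 2).
h: a_k = -2, 1/2, 35/8, 125/16, 2063/128, 8171/256, 65599/1024, 262045/2048, 8389895/32768, 33552287/65536, …
ICs: h(0) = -2, h′(0) = 1/2.

f: a_k = -3, -3/2, 3/8, -3/16, 15/128, -21/256, 63/1024, -99/2048, 1287/32768, -2145/65536, …
g: a_k = 1, 2, 4, 8, 16, 32, 64, 128, 256, 512, …
Sum ⇒ L₀ = lclm(L_f,L_g) in ℚ(x)⟨Dx⟩.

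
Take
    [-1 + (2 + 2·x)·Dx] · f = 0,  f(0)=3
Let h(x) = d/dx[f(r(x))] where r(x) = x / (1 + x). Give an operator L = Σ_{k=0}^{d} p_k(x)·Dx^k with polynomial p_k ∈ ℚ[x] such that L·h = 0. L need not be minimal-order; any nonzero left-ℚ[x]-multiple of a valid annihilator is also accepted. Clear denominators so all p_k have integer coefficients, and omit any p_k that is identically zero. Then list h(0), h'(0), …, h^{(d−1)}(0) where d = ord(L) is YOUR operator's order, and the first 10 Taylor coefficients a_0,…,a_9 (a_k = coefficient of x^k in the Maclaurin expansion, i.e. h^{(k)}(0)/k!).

f: a_k = 3, 3/2, -3/8, 3/16, -15/128, 21/256, -63/1024, 99/2048, -1287/32768, 2145/65536, …
L₀ from L_f via x↦r, Dx↦r'^{-1}Dx.
Derive L from L₀ (diff closure).
L = (-5 - 8·x) + (-2 - 6·x - 4·x^2)·Dx  (order 1).
h: a_k = 3/2, -15/4, 117/16, -423/32, 5985/256, -21177/512, 151305/2048, -547383/4096, 16043481/65536, -59445765/131072, …
ICs: h(0) = 3/2.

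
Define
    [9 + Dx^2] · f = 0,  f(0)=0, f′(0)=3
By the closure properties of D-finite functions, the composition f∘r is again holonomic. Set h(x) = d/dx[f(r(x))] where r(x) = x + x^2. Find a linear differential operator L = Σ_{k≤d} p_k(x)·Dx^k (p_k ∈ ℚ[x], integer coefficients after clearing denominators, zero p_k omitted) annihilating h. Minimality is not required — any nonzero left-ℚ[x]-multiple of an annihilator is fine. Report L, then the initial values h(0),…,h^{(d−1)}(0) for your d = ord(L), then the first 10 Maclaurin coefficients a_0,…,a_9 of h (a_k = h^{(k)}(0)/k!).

f: a_k = 0, 3, 0, -9/2, 0, 81/40, 0, -243/560, 0, 243/4480, …
L₀ from L_f via x↦r, Dx↦r'^{-1}Dx.
h=h₀': d/dx-closure on L₀ ⇒ L.
L = (21 + 72·x + 216·x^2 + 288·x^3 + 144·x^4) + (-6 - 12·x)·Dx + (1 + 4·x + 4·x^2)·Dx^2  (order 2).
h: a_k = 3, 6, -27/2, -54, -459/8, 135/4, 11097/80, 1377/10, 43011/4480, -56781/448, …
ICs: h(0) = 3, h′(0) = 6.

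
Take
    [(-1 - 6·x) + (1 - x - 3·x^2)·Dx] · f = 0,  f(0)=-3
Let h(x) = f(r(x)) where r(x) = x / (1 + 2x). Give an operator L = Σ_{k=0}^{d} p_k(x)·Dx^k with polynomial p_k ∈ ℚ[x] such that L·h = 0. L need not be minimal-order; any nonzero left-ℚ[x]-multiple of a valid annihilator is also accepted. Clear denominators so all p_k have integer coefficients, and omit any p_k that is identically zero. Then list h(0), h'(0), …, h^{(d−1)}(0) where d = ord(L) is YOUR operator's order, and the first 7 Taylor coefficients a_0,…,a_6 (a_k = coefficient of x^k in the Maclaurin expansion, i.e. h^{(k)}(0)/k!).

L = (1 + 8·x) + (-1 - 5·x - 5·x^2 + 2·x^3)·Dx  (order 1).
h: a_k = -3, -3, -6, 15, -51, 168, -555, …
ICs: h(0) = -3.

f: a_k = -3, -3, -12, -21, -57, -120, -291, …
Change of var in L_f (x↦r) gives L₀.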